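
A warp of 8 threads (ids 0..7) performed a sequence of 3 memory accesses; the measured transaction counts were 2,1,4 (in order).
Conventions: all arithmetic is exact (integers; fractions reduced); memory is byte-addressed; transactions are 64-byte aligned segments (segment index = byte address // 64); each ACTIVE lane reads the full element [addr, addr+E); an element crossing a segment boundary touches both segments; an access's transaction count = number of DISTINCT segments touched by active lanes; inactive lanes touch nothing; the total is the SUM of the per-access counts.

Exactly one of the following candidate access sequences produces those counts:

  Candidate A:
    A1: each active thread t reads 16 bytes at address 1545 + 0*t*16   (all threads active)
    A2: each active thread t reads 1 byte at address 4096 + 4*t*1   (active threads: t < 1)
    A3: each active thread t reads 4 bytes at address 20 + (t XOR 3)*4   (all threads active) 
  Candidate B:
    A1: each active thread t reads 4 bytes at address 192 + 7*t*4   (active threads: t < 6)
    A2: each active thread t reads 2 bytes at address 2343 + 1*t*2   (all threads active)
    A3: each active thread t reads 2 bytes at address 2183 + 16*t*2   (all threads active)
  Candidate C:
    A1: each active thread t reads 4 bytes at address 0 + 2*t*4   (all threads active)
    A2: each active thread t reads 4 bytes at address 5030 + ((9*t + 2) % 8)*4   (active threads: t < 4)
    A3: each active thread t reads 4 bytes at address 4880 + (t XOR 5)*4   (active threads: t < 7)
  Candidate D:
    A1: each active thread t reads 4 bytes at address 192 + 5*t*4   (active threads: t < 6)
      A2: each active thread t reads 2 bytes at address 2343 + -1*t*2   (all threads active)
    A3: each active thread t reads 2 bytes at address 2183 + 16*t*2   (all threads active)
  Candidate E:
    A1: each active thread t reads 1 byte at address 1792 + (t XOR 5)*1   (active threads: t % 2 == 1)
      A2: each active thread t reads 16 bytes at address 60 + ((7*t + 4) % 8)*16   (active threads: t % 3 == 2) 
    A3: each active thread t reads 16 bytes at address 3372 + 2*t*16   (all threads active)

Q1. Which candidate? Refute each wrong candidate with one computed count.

A: A1 gives 1 transaction, not 2
B: A1 gives 3 transactions, not 2
C: A1 gives 1 transaction, not 2
E: A1 gives 1 transaction, not 2
D: all counts match (2,1,4)

Answer: D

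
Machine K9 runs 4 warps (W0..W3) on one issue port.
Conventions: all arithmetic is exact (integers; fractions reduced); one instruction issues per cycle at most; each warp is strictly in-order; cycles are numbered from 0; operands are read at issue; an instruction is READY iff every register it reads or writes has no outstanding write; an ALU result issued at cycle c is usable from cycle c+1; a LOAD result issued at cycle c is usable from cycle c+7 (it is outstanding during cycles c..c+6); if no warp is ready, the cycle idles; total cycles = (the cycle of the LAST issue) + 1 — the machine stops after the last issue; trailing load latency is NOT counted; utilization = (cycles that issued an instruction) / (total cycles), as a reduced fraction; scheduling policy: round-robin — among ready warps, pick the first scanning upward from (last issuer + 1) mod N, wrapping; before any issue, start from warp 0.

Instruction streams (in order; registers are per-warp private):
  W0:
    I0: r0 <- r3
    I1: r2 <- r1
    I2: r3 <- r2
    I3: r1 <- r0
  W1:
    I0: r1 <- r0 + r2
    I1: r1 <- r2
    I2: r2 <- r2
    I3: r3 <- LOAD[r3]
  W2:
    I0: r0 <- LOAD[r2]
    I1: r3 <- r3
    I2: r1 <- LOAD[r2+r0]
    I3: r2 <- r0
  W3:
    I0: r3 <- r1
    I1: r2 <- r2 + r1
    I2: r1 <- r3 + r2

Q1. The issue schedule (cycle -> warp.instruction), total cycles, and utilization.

cycle 0: W0.I0
cycle 1: W1.I0
cycle 2: W2.I0
cycle 3: W3.I0
cycle 4: W0.I1
cycle 5: W1.I1
cycle 6: W2.I1
cycle 7: W3.I1
cycle 8: W0.I2
cycle 9: W1.I2
cycle 10: W2.I2
cycle 11: W3.I2
cycle 12: W0.I3
cycle 13: W1.I3
cycle 14: W2.I3

Answer: 15 cycles, utilization 1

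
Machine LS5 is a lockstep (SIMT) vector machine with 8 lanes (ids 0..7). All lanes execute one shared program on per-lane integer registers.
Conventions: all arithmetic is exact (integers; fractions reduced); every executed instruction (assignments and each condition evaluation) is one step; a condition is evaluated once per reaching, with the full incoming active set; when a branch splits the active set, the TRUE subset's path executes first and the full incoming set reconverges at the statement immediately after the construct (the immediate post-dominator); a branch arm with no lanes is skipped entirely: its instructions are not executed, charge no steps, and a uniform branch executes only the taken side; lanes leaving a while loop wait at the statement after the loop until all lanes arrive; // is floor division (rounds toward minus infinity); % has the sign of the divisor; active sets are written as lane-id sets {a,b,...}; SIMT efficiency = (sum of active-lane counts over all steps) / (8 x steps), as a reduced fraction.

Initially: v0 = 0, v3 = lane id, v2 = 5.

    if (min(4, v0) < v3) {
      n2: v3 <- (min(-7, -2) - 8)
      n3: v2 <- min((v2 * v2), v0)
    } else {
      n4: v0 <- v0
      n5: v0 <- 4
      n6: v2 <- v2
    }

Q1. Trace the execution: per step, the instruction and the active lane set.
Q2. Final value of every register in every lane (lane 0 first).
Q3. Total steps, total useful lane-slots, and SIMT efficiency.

step 0: eval (min(4, v0) < v3)       {0,1,2,3,4,5,6,7}
step 1: v3 <- (min(-7, -2) - 8)      {1,2,3,4,5,6,7}
step 2: v2 <- min((v2 * v2), v0)     {1,2,3,4,5,6,7}
step 3: v0 <- v0                     {0}
step 4: v0 <- 4                      {0}
step 5: v2 <- v2                     {0}

Answer: 6 steps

v0: 4,0,0,0,0,0,0,0
v3: 0,-15,-15,-15,-15,-15,-15,-15
v2: 5,0,0,0,0,0,0,0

steps = 6; useful = 25; efficiency = 25/48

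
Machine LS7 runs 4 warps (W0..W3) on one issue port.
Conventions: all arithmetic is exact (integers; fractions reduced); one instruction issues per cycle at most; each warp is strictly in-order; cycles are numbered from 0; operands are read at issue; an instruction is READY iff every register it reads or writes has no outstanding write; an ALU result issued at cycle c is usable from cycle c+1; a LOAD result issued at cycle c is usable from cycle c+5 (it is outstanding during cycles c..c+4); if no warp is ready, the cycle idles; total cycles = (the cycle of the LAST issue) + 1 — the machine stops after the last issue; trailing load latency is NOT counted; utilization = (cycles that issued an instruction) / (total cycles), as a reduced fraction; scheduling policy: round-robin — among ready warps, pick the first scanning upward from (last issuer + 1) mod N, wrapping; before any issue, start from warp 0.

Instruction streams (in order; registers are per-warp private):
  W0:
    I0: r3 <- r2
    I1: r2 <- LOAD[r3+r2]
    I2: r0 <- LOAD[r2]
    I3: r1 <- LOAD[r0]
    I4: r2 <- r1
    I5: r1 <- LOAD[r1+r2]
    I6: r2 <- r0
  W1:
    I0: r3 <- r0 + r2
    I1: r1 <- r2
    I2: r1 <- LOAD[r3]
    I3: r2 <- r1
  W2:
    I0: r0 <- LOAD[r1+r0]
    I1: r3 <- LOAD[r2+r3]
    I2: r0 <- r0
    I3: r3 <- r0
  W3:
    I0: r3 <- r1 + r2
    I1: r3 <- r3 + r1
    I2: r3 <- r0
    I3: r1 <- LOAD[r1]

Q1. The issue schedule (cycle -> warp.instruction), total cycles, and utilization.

cycle 0: W0.I0
cycle 1: W1.I0
cycle 2: W2.I0
cycle 3: W3.I0
cycle 4: W0.I1
cycle 5: W1.I1
cycle 6: W2.I1
cycle 7: W3.I1
cycle 8: W1.I2
cycle 9: W2.I2
cycle 10: W3.I2
cycle 11: W0.I2
cycle 12: W2.I3
cycle 13: W3.I3
cycle 14: W1.I3
cycle 15: idle
cycle 16: W0.I3
cycle 17: idle
cycle 18: idle
cycle 19: idle
cycle 20: idle
cycle 21: W0.I4
cycle 22: W0.I5
cycle 23: W0.I6

Answer: 24 cycles, utilization 19/24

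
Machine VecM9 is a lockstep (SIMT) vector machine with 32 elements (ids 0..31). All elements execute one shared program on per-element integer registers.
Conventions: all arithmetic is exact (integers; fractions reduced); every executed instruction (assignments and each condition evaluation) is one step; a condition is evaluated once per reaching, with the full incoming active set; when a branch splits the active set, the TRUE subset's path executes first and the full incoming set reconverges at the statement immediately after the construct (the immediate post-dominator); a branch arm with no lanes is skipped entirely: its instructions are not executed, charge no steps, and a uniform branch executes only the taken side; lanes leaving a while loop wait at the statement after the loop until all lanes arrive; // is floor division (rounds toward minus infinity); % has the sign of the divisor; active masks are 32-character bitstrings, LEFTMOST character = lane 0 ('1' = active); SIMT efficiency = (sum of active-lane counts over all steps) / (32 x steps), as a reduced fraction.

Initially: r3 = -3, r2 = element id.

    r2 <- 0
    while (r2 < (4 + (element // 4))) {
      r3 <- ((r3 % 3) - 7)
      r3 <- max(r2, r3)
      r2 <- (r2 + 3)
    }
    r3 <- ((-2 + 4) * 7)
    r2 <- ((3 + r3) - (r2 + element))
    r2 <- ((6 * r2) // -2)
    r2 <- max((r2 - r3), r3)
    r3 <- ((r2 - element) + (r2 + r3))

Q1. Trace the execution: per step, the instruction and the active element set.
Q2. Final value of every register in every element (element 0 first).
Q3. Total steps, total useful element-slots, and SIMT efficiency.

step 0: r2 <- 0                      11111111111111111111111111111111
step 1: eval (r2 < (4 + (element // 4))) 11111111111111111111111111111111
step 2: r3 <- ((r3 % 3) - 7)         11111111111111111111111111111111
step 3: r3 <- max(r2, r3)            11111111111111111111111111111111
step 4: r2 <- (r2 + 3)               11111111111111111111111111111111
step 5: eval (r2 < (4 + (element // 4))) 11111111111111111111111111111111
step 6: r3 <- ((r3 % 3) - 7)         11111111111111111111111111111111
step 7: r3 <- max(r2, r3)            11111111111111111111111111111111
step 8: r2 <- (r2 + 3)               11111111111111111111111111111111
step 9: eval (r2 < (4 + (element // 4))) 11111111111111111111111111111111
step 10: r3 <- ((r3 % 3) - 7)         00000000000011111111111111111111
step 11: r3 <- max(r2, r3)            00000000000011111111111111111111
step 12: r2 <- (r2 + 3)               00000000000011111111111111111111
step 13: eval (r2 < (4 + (element // 4))) 00000000000011111111111111111111
step 14: r3 <- ((r3 % 3) - 7)         00000000000000000000000011111111
step 15: r3 <- max(r2, r3)            00000000000000000000000011111111
step 16: r2 <- (r2 + 3)               00000000000000000000000011111111
step 17: eval (r2 < (4 + (element // 4))) 00000000000000000000000011111111
step 18: r3 <- ((-2 + 4) * 7)         11111111111111111111111111111111
step 19: r2 <- ((3 + r3) - (r2 + element)) 11111111111111111111111111111111
step 20: r2 <- ((6 * r2) // -2)       11111111111111111111111111111111
step 21: r2 <- max((r2 - r3), r3)     11111111111111111111111111111111
step 22: r3 <- ((r2 - element) + (r2 + r3)) 11111111111111111111111111111111

Answer: 23 steps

r3: 42,41,40,39,38,37,36,35,34,33,32,31,30,29,28,27,26,25,28,33,38,43,48,53,76,81,86,91,96,101,106,111
r2: 14,14,14,14,14,14,14,14,14,14,14,14,14,14,14,14,14,14,16,19,22,25,28,31,43,46,49,52,55,58,61,64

steps = 23; useful = 592; efficiency = 592/736 = 37/46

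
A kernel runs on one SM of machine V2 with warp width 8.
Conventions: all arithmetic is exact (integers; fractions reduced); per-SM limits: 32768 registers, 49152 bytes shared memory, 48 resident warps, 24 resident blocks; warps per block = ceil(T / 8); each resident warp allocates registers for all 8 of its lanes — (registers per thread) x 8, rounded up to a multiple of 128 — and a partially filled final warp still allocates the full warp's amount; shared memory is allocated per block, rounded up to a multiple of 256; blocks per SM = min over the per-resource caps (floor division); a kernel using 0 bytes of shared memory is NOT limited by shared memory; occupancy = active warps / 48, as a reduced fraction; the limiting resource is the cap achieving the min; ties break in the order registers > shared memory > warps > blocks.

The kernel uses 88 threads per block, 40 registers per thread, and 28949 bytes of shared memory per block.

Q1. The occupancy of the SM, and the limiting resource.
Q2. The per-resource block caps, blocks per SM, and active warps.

Answer: occupancy 11/48, limited by shared memory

registers: 7 blocks
shared memory: 1 block
warps: 4 blocks
blocks: 24 blocks

Answer: 1 block, 11 active warps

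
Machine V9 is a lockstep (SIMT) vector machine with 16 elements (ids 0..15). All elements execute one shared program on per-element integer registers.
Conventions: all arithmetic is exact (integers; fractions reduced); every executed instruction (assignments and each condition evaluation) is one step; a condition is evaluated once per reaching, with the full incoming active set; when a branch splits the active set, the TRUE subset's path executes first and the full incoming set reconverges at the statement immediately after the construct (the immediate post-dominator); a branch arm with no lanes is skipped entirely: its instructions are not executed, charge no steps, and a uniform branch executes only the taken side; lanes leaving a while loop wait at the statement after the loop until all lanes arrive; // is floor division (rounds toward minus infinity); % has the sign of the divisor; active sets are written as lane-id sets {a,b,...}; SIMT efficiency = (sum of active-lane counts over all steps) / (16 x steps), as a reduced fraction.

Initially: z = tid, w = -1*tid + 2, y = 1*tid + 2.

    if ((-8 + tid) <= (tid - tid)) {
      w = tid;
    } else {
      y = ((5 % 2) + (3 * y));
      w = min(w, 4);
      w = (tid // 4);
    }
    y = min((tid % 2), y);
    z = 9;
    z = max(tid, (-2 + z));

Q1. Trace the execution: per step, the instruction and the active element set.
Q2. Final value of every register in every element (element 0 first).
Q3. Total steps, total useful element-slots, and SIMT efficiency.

step 0: eval ((-8 + tid) <= (tid - tid)) {0,1,2,3,4,5,6,7,8,9,10,11,12,13,14,15}
step 1: w <- tid                     {0,1,2,3,4,5,6,7,8}
step 2: y <- ((5 % 2) + (3 * y))     {9,10,11,12,13,14,15}
step 3: w <- min(w, 4)               {9,10,11,12,13,14,15}
step 4: w <- (tid // 4)              {9,10,11,12,13,14,15}
step 5: y <- min((tid % 2), y)       {0,1,2,3,4,5,6,7,8,9,10,11,12,13,14,15}
step 6: z <- 9                       {0,1,2,3,4,5,6,7,8,9,10,11,12,13,14,15}
step 7: z <- max(tid, (-2 + z))      {0,1,2,3,4,5,6,7,8,9,10,11,12,13,14,15}

Answer: 8 steps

z: 7,7,7,7,7,7,7,7,8,9,10,11,12,13,14,15
w: 0,1,2,3,4,5,6,7,8,2,2,2,3,3,3,3
y: 0,1,0,1,0,1,0,1,0,1,0,1,0,1,0,1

steps = 8; useful = 94; efficiency = 94/128 = 47/64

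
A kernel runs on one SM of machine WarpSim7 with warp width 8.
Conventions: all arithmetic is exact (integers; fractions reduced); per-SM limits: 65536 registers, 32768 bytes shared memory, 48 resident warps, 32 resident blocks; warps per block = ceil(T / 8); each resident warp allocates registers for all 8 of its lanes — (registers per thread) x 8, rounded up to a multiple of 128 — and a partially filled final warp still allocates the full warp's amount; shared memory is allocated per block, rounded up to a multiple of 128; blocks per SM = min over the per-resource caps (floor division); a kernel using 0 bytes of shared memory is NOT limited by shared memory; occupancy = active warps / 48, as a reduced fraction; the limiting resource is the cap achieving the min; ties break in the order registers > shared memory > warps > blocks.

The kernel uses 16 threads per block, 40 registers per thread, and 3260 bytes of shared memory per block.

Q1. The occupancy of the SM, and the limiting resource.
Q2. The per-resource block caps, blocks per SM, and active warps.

Answer: occupancy 3/8, limited by shared memory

registers: 85 blocks
shared memory: 9 blocks
warps: 24 blocks
blocks: 32 blocks

Answer: 9 blocks, 18 active warps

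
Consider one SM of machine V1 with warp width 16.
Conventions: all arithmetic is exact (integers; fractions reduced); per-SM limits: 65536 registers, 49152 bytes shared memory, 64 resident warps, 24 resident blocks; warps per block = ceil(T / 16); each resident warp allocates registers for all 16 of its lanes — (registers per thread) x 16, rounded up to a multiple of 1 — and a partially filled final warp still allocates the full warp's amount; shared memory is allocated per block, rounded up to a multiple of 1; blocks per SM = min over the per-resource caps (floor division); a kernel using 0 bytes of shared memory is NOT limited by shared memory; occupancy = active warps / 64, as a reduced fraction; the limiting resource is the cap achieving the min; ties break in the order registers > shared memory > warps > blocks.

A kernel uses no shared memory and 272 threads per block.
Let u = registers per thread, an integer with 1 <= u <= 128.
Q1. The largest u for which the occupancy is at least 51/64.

Answer: u = 80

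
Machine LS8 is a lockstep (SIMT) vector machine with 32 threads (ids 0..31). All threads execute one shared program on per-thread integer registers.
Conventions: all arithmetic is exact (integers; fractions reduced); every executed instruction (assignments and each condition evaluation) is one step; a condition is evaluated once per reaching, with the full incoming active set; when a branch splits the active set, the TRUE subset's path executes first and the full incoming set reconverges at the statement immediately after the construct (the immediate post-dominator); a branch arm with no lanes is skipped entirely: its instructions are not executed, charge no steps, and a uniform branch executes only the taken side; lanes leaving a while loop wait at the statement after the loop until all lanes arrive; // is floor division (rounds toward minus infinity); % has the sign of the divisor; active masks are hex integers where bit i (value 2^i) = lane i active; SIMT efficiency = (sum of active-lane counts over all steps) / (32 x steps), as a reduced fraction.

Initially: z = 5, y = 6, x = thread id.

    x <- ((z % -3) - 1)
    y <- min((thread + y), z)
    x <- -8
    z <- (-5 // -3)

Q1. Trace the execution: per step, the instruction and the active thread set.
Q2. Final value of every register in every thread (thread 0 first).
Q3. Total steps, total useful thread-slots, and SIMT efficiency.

step 0: x <- ((z % -3) - 1)          0xffffffff
step 1: y <- min((thread + y), z)    0xffffffff
step 2: x <- -8                      0xffffffff
step 3: z <- (-5 // -3)              0xffffffff

Answer: 4 steps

z: 1,1,1,1,1,1,1,1,1,1,1,1,1,1,1,1,1,1,1,1,1,1,1,1,1,1,1,1,1,1,1,1
y: 5,5,5,5,5,5,5,5,5,5,5,5,5,5,5,5,5,5,5,5,5,5,5,5,5,5,5,5,5,5,5,5
x: -8,-8,-8,-8,-8,-8,-8,-8,-8,-8,-8,-8,-8,-8,-8,-8,-8,-8,-8,-8,-8,-8,-8,-8,-8,-8,-8,-8,-8,-8,-8,-8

steps = 4; useful = 128; efficiency = 128/128 = 1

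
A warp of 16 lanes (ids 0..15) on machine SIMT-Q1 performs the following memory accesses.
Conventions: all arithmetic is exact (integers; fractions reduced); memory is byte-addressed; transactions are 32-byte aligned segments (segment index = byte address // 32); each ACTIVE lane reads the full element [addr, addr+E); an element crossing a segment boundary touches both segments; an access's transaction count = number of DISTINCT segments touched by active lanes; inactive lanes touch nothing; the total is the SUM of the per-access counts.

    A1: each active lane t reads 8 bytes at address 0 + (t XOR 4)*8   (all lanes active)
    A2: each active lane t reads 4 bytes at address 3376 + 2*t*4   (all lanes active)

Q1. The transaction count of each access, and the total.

A1: 4 transactions
A2: 5 transactions

Answer: 4,5; total 9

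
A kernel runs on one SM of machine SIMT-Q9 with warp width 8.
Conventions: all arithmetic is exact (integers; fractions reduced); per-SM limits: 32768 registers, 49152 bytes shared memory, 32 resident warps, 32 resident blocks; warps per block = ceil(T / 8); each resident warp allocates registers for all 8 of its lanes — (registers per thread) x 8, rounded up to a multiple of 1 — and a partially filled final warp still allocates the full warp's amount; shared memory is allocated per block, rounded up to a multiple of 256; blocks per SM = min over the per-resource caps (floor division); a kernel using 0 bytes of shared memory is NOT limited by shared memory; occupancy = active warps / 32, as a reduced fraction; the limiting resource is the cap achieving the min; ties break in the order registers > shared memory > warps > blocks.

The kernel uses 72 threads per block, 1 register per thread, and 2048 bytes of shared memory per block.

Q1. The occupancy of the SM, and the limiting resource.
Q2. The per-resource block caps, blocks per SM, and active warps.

Answer: occupancy 27/32, limited by warps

registers: 455 blocks
shared memory: 24 blocks
warps: 3 blocks
blocks: 32 blocks

Answer: 3 blocks, 27 active warps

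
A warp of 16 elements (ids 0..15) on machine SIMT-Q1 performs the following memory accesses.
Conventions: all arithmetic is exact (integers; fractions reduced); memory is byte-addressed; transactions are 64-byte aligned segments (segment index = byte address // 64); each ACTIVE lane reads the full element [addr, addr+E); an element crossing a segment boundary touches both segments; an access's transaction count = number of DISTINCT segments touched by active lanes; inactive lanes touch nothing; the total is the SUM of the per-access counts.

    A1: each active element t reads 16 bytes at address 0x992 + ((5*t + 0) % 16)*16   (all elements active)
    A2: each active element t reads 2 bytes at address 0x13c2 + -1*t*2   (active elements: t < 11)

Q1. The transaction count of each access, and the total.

A1: 5 transactions
A2: 2 transactions

Answer: 5,2; total 7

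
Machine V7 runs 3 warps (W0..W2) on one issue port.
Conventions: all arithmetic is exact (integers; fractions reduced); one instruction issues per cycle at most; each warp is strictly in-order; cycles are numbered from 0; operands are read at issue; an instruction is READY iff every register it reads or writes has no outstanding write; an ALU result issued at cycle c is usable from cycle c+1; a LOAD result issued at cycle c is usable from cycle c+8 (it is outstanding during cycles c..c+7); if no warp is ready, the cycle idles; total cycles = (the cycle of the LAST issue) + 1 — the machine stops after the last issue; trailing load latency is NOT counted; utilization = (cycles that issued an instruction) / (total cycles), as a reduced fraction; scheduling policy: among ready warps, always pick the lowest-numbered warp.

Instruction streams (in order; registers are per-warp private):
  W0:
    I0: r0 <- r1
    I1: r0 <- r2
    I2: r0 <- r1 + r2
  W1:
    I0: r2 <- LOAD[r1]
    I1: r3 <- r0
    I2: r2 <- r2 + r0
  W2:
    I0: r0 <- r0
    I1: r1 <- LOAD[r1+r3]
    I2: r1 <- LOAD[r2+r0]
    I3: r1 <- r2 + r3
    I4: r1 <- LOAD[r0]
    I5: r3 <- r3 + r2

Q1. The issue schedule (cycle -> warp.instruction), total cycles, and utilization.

cycle 0: W0.I0
cycle 1: W0.I1
cycle 2: W0.I2
cycle 3: W1.I0
cycle 4: W1.I1
cycle 5: W2.I0
cycle 6: W2.I1
cycle 7: idle
cycle 8: idle
cycle 9: idle
cycle 10: idle
cycle 11: W1.I2
cycle 12: idle
cycle 13: idle
cycle 14: W2.I2
cycle 15: idle
cycle 16: idle
cycle 17: idle
cycle 18: idle
cycle 19: idle
cycle 20: idle
cycle 21: idle
cycle 22: W2.I3
cycle 23: W2.I4
cycle 24: W2.I5

Answer: 25 cycles, utilization 12/25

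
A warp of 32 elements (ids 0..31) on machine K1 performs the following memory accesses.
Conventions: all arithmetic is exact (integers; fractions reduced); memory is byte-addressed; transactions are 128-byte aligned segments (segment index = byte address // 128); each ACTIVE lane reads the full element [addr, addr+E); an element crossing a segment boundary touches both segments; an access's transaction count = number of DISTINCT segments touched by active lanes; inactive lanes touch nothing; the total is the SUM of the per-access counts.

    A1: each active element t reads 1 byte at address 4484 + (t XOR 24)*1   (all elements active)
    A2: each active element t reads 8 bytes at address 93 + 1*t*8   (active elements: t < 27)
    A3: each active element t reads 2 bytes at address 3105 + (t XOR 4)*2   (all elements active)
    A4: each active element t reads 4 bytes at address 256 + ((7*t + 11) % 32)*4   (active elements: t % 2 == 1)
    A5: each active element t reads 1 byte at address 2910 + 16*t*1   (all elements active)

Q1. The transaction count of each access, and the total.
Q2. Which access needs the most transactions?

A1: 1 transaction
A2: 3 transactions
A3: 1 transaction
A4: 1 transaction
A5: 5 transactions

Answer: 1,3,1,1,5; total 11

Answer: A5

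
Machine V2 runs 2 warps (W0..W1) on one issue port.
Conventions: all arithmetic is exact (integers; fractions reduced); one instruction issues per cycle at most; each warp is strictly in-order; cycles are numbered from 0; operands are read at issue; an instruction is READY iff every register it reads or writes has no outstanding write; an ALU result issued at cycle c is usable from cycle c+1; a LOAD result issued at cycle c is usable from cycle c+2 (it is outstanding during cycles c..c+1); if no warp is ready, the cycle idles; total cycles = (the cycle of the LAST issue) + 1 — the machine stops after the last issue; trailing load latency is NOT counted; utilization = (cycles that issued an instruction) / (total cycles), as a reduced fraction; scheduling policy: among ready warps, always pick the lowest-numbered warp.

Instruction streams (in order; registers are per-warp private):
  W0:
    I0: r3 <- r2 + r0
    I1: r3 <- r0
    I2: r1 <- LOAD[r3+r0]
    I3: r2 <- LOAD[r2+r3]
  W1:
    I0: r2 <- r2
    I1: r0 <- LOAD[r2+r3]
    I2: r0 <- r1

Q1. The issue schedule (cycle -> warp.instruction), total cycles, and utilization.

cycle 0: W0.I0
cycle 1: W0.I1
cycle 2: W0.I2
cycle 3: W0.I3
cycle 4: W1.I0
cycle 5: W1.I1
cycle 6: idle
cycle 7: W1.I2

Answer: 8 cycles, utilization 7/8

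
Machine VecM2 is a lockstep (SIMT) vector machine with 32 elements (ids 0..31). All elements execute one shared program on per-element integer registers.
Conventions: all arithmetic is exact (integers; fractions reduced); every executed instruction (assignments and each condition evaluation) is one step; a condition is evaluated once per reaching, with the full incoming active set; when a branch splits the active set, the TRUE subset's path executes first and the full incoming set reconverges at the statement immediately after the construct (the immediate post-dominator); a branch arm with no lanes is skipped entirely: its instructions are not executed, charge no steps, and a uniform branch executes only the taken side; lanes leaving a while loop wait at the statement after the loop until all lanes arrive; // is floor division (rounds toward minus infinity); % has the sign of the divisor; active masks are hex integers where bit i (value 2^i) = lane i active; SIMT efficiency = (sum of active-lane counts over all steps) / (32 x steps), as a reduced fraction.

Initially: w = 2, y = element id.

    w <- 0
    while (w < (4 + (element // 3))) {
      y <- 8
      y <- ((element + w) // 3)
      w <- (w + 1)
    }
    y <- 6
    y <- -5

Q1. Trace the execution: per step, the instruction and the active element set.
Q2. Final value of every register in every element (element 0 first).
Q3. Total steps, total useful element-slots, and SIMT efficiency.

step 0: w <- 0                       0xffffffff
step 1: eval (w < (4 + (element // 3))) 0xffffffff
step 2: y <- 8                       0xffffffff
step 3: y <- ((element + w) // 3)    0xffffffff
step 4: w <- (w + 1)                 0xffffffff
step 5: eval (w < (4 + (element // 3))) 0xffffffff
step 6: y <- 8                       0xffffffff
step 7: y <- ((element + w) // 3)    0xffffffff
step 8: w <- (w + 1)                 0xffffffff
step 9: eval (w < (4 + (element // 3))) 0xffffffff
step 10: y <- 8                       0xffffffff
step 11: y <- ((element + w) // 3)    0xffffffff
step 12: w <- (w + 1)                 0xffffffff
step 13: eval (w < (4 + (element // 3))) 0xffffffff
step 14: y <- 8                       0xffffffff
step 15: y <- ((element + w) // 3)    0xffffffff
step 16: w <- (w + 1)                 0xffffffff
step 17: eval (w < (4 + (element // 3))) 0xffffffff
step 18: y <- 8                       0xfffffff8
step 19: y <- ((element + w) // 3)    0xfffffff8
step 20: w <- (w + 1)                 0xfffffff8
step 21: eval (w < (4 + (element // 3))) 0xfffffff8
step 22: y <- 8                       0xffffffc0
step 23: y <- ((element + w) // 3)    0xffffffc0
step 24: w <- (w + 1)                 0xffffffc0
step 25: eval (w < (4 + (element // 3))) 0xffffffc0
step 26: y <- 8                       0xfffffe00
step 27: y <- ((element + w) // 3)    0xfffffe00
step 28: w <- (w + 1)                 0xfffffe00
step 29: eval (w < (4 + (element // 3))) 0xfffffe00
step 30: y <- 8                       0xfffff000
step 31: y <- ((element + w) // 3)    0xfffff000
step 32: w <- (w + 1)                 0xfffff000
step 33: eval (w < (4 + (element // 3))) 0xfffff000
step 34: y <- 8                       0xffff8000
step 35: y <- ((element + w) // 3)    0xffff8000
step 36: w <- (w + 1)                 0xffff8000
step 37: eval (w < (4 + (element // 3))) 0xffff8000
step 38: y <- 8                       0xfffc0000
step 39: y <- ((element + w) // 3)    0xfffc0000
step 40: w <- (w + 1)                 0xfffc0000
step 41: eval (w < (4 + (element // 3))) 0xfffc0000
step 42: y <- 8                       0xffe00000
step 43: y <- ((element + w) // 3)    0xffe00000
step 44: w <- (w + 1)                 0xffe00000
step 45: eval (w < (4 + (element // 3))) 0xffe00000
step 46: y <- 8                       0xff000000
step 47: y <- ((element + w) // 3)    0xff000000
step 48: w <- (w + 1)                 0xff000000
step 49: eval (w < (4 + (element // 3))) 0xff000000
step 50: y <- 8                       0xf8000000
step 51: y <- ((element + w) // 3)    0xf8000000
step 52: w <- (w + 1)                 0xf8000000
step 53: eval (w < (4 + (element // 3))) 0xf8000000
step 54: y <- 8                       0xc0000000
step 55: y <- ((element + w) // 3)    0xc0000000
step 56: w <- (w + 1)                 0xc0000000
step 57: eval (w < (4 + (element // 3))) 0xc0000000
step 58: y <- 6                       0xffffffff
step 59: y <- -5                      0xffffffff

Answer: 60 steps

w: 4,4,4,5,5,5,6,6,6,7,7,7,8,8,8,9,9,9,10,10,10,11,11,11,12,12,12,13,13,13,14,14
y: -5,-5,-5,-5,-5,-5,-5,-5,-5,-5,-5,-5,-5,-5,-5,-5,-5,-5,-5,-5,-5,-5,-5,-5,-5,-5,-5,-5,-5,-5,-5,-5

steps = 60; useful = 1260; efficiency = 1260/1920 = 21/32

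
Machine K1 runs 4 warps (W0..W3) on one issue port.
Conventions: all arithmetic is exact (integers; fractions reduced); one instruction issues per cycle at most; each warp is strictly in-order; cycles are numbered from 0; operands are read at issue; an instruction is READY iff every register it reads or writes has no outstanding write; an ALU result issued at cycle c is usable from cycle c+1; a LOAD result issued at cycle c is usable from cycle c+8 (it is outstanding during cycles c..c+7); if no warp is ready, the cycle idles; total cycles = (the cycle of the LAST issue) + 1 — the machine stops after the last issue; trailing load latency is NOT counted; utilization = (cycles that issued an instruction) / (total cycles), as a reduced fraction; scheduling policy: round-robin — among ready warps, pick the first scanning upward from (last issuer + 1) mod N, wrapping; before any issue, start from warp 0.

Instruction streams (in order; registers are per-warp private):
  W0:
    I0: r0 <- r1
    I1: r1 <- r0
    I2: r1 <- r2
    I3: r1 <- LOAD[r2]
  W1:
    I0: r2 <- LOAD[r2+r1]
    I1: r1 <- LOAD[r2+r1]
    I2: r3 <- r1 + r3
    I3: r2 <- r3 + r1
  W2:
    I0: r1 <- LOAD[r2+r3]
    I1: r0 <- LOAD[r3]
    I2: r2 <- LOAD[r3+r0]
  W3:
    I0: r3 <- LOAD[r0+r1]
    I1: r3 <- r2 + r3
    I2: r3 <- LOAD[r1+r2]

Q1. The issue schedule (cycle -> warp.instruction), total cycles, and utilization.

cycle 0: W0.I0
cycle 1: W1.I0
cycle 2: W2.I0
cycle 3: W3.I0
cycle 4: W0.I1
cycle 5: W2.I1
cycle 6: W0.I2
cycle 7: W0.I3
cycle 8: idle
cycle 9: W1.I1
cycle 10: idle
cycle 11: W3.I1
cycle 12: W3.I2
cycle 13: W2.I2
cycle 14: idle
cycle 15: idle
cycle 16: idle
cycle 17: W1.I2
cycle 18: W1.I3

Answer: 19 cycles, utilization 14/19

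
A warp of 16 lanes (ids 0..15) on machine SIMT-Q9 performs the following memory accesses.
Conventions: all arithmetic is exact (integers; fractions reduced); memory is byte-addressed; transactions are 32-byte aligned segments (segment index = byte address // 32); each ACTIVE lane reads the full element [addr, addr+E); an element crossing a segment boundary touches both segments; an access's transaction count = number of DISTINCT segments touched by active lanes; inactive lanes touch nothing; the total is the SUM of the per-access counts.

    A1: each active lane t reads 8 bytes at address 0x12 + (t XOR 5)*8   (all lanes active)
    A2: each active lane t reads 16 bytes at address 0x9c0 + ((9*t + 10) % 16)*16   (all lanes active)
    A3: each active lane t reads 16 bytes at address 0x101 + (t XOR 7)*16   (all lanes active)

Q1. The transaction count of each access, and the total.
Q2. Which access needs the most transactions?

A1: 5 transactions
A2: 8 transactions
A3: 9 transactions

Answer: 5,8,9; total 22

Answer: A3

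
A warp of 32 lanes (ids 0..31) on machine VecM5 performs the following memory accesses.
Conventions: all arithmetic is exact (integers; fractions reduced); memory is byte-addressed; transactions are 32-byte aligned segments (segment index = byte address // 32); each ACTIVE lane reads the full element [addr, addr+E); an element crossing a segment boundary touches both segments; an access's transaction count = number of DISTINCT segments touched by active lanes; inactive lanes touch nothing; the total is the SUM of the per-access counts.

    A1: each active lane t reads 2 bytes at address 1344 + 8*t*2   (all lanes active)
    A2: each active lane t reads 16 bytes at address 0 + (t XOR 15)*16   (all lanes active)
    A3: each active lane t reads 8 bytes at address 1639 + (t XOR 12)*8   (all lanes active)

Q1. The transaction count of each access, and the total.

A1: 16 transactions
A2: 16 transactions
A3: 9 transactions

Answer: 16,16,9; total 41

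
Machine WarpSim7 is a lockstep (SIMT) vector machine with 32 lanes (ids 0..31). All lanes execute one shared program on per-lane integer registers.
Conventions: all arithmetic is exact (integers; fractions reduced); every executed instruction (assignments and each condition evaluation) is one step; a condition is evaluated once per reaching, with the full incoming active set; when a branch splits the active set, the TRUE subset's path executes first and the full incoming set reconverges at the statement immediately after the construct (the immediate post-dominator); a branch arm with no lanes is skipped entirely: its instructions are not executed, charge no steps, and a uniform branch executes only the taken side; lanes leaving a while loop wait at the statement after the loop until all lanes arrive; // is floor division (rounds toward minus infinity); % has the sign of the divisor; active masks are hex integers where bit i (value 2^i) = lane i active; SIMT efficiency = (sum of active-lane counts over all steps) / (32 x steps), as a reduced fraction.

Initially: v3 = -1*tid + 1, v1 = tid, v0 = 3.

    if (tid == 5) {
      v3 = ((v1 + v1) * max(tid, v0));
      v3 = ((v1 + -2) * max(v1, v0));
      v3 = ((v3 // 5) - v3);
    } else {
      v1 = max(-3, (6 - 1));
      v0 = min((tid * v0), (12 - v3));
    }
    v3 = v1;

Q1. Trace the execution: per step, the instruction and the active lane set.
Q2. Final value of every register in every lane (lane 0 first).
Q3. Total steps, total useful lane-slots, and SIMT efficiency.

step 0: eval (tid == 5)              0xffffffff
step 1: v3 <- ((v1 + v1) * max(tid, v0)) 0x00000020
step 2: v3 <- ((v1 + -2) * max(v1, v0)) 0x00000020
step 3: v3 <- ((v3 // 5) - v3)       0x00000020
step 4: v1 <- max(-3, (6 - 1))       0xffffffdf
step 5: v0 <- min((tid * v0), (12 - v3)) 0xffffffdf
step 6: v3 <- v1                     0xffffffff

Answer: 7 steps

v3: 5,5,5,5,5,5,5,5,5,5,5,5,5,5,5,5,5,5,5,5,5,5,5,5,5,5,5,5,5,5,5,5
v1: 5,5,5,5,5,5,5,5,5,5,5,5,5,5,5,5,5,5,5,5,5,5,5,5,5,5,5,5,5,5,5,5
v0: 0,3,6,9,12,3,17,18,19,20,21,22,23,24,25,26,27,28,29,30,31,32,33,34,35,36,37,38,39,40,41,42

steps = 7; useful = 129; efficiency = 129/224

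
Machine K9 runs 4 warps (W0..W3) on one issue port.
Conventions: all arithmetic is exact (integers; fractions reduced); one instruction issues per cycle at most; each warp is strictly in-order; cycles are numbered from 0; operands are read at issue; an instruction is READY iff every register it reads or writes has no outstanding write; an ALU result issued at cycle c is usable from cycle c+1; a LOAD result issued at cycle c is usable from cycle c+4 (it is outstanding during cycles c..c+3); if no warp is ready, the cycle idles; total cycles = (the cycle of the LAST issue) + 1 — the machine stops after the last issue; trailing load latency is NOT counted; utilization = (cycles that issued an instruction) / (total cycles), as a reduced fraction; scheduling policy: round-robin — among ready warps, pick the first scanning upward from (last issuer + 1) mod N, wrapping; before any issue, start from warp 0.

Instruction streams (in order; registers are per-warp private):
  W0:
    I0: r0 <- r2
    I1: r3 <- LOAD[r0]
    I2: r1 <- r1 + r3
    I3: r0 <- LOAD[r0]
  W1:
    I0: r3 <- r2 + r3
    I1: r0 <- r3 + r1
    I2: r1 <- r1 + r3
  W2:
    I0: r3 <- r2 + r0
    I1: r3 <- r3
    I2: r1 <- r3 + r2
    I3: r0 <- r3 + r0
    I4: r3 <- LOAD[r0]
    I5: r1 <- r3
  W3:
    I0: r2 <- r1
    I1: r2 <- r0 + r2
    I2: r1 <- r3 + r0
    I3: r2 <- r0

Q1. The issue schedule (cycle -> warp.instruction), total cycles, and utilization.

cycle 0: W0.I0
cycle 1: W1.I0
cycle 2: W2.I0
cycle 3: W3.I0
cycle 4: W0.I1
cycle 5: W1.I1
cycle 6: W2.I1
cycle 7: W3.I1
cycle 8: W0.I2
cycle 9: W1.I2
cycle 10: W2.I2
cycle 11: W3.I2
cycle 12: W0.I3
cycle 13: W2.I3
cycle 14: W3.I3
cycle 15: W2.I4
cycle 16: idle
cycle 17: idle
cycle 18: idle
cycle 19: W2.I5

Answer: 20 cycles, utilization 17/20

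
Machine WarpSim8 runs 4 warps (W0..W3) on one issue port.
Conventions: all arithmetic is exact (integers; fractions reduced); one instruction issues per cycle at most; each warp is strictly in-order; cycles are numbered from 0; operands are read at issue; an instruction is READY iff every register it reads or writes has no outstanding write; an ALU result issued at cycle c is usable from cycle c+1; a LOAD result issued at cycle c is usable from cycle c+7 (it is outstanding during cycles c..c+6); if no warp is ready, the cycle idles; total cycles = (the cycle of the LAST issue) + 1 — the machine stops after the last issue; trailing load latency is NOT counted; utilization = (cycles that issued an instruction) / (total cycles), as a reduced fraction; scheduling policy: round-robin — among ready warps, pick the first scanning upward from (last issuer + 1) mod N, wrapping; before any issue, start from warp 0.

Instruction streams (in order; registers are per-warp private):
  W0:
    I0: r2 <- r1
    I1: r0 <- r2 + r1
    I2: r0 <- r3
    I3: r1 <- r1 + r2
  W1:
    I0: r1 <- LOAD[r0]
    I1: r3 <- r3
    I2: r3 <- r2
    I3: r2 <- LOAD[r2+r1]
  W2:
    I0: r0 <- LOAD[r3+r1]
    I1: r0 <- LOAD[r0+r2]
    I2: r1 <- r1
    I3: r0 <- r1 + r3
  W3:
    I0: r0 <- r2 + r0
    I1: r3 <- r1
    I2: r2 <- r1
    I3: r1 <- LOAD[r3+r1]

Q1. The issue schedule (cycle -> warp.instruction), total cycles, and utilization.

cycle 0: W0.I0
cycle 1: W1.I0
cycle 2: W2.I0
cycle 3: W3.I0
cycle 4: W0.I1
cycle 5: W1.I1
cycle 6: W3.I1
cycle 7: W0.I2
cycle 8: W1.I2
cycle 9: W2.I1
cycle 10: W3.I2
cycle 11: W0.I3
cycle 12: W1.I3
cycle 13: W2.I2
cycle 14: W3.I3
cycle 15: idle
cycle 16: W2.I3

Answer: 17 cycles, utilization 16/17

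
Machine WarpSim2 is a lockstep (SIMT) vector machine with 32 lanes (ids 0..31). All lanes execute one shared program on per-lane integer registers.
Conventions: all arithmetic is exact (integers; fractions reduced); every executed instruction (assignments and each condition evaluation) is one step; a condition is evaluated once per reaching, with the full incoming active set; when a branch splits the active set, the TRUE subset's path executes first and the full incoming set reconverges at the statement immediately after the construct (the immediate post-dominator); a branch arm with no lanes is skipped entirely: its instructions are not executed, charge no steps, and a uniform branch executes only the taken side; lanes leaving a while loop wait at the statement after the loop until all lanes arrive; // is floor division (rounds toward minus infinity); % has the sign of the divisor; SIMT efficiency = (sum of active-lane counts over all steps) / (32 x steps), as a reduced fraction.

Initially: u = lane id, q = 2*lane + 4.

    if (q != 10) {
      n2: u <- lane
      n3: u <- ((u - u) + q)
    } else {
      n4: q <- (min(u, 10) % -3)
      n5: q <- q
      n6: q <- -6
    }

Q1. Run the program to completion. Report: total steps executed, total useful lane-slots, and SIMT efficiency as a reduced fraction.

Answer: 6 steps, 97 useful, 97/192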